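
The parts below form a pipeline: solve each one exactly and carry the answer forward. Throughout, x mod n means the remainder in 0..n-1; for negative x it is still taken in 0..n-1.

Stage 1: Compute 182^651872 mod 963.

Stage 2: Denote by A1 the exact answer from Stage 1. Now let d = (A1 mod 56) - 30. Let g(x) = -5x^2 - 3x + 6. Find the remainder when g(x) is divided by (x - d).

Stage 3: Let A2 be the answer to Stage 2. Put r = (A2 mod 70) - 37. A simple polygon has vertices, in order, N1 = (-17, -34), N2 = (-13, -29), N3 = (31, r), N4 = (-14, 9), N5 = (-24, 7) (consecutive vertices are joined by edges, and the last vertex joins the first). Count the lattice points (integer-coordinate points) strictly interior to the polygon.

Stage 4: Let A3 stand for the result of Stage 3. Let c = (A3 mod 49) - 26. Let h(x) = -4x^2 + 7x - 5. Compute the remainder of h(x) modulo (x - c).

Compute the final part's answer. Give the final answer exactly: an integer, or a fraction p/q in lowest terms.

-35

Stage 1: squarings mod 963: 182^1=182, 182^2=382, 182^4=511, 182^8=148, 182^16=718, 182^32=319, 182^64=646, 182^128=337, 182^256=898, 182^512=373, 182^1024=457, 182^2048=841, 182^4096=439, 182^8192=121, 182^16384=196, 182^32768=859, 182^65536=223, 182^131072=616, 182^262144=34, 182^524288=193; 182^651872 = 182^32 * 182^64 * 182^512 * 182^4096 * 182^8192 * 182^16384 * 182^32768 * 182^65536 * 182^524288 = 868 (mod 963); answer 868
Stage 2: A1 = 868; d = -2; remainder = value at the root: -5*(-2)^2 - 3*(-2)^1 + 6 = (-20) + (6) + (6) = -8; answer -8
Stage 3: A2 = -8; r = 25; cross terms: (-17*-29 - -13*-34)=51, (-13*25 - 31*-29)=574, (31*9 - -14*25)=629, (-14*7 - -24*9)=118, (-24*-34 - -17*7)=935; twice the area = |2307| = 2307; area = 2307/2; boundary points = 1 + 2 + 1 + 2 + 1 = 7; strictly interior points = area - boundary/2 + 1 = 1151; answer 1151
Stage 4: A3 = 1151; c = -2; remainder = value at the root: -4*(-2)^2 + 7*(-2)^1 - 5 = (-16) + (-14) + (-5) = -35; answer -35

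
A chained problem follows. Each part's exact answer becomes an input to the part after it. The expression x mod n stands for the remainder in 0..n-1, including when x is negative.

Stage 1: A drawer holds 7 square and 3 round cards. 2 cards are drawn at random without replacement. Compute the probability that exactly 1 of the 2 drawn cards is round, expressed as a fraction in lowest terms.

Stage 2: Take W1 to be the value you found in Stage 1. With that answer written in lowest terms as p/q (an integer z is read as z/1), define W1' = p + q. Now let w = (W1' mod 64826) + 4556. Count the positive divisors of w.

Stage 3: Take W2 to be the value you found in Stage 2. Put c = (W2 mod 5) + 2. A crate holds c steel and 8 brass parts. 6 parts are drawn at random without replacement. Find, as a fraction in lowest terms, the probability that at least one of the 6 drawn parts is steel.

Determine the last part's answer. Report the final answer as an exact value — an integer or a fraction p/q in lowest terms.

Stage 1: total draws C(10,2) = 45; favorable C(3,1)*C(7,1) = 21; P = 7/15; answer 7/15
Stage 2: W1 = 7/15; threaded value p + q = 22; w = 4578; 4578 = 2 * 3 * 7 * 109; number of divisors = (1+1) * (1+1) * (1+1) * (1+1) = 16; answer 16
Stage 3: W2 = 16; c = 3; total draws C(11,6) = 462; complement C(8,6) = 28; favorable 462 - 28 = 434; P = 31/33; answer 31/33

31/33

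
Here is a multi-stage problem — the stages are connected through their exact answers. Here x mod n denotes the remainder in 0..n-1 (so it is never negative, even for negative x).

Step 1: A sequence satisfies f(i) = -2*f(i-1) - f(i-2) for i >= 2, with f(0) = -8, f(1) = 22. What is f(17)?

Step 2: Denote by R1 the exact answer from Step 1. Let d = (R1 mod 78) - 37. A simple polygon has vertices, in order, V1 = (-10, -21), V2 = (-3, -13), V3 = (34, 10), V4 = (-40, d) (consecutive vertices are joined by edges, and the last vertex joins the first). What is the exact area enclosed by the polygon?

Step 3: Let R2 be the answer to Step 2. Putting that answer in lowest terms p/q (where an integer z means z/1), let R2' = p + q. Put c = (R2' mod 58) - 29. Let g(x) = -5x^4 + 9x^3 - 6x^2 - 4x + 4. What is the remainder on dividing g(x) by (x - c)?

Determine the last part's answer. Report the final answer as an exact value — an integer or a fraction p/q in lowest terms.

Step 1: f(2) = -2*(22) - 1*(-8) = -36; iterating: f(2)=-36, f(3)=50, f(4)=-64, f(5)=78, f(6)=-92, f(7)=106, f(8)=-120, f(9)=134, f(10)=-148, f(11)=162, f(12)=-176, f(13)=190, f(14)=-204, f(15)=218, f(16)=-232, f(17)=246; answer 246
Step 2: R1 = 246; d = -25; cross terms: (-10*-13 - -3*-21)=67, (-3*10 - 34*-13)=412, (34*-25 - -40*10)=-450, (-40*-21 - -10*-25)=590; twice the area = |619| = 619; area = 619/2; answer 619/2
Step 3: R2 = 619/2; threaded value p + q = 621; c = 12; remainder = value at the root: -5*(12)^4 + 9*(12)^3 - 6*(12)^2 - 4*(12)^1 + 4 = (-103680) + (15552) + (-864) + (-48) + (4) = -89036; answer -89036

-89036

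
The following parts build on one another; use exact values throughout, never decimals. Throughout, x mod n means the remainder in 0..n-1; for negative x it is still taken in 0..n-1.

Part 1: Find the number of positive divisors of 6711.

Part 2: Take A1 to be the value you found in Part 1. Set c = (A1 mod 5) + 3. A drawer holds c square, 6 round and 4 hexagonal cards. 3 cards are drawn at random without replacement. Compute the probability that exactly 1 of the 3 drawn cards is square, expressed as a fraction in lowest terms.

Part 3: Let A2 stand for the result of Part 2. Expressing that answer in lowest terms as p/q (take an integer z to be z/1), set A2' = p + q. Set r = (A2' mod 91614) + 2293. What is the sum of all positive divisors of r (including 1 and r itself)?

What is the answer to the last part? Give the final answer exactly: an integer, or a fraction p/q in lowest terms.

5040

Part 1: 6711 = 3 * 2237; number of divisors = (1+1) * (1+1) = 4; answer 4
Part 2: A1 = 4; c = 7; total draws C(17,3) = 680; favorable C(7,1)*C(10,2) = 315; P = 63/136; answer 63/136
Part 3: A2 = 63/136; threaded value p + q = 199; r = 2492; 2492 = 2^2 * 7 * 89; sigma = (1 + 2 + 4) * (1 + 7) * (1 + 89) = 7 * 8 * 90 = 5040; answer 5040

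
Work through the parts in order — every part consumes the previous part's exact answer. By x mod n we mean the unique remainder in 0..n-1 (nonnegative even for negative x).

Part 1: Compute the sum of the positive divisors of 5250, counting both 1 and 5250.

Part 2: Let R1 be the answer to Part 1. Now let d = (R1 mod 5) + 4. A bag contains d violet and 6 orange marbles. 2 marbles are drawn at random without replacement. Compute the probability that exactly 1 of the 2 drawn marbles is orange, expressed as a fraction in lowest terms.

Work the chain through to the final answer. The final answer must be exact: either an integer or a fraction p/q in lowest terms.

Part 1: 5250 = 2 * 3 * 5^3 * 7; sigma = (1 + 2) * (1 + 3) * (1 + 5 + 25 + 125) * (1 + 7) = 3 * 4 * 156 * 8 = 14976; answer 14976
Part 2: R1 = 14976; d = 5; total draws C(11,2) = 55; favorable C(6,1)*C(5,1) = 30; P = 6/11; answer 6/11

6/11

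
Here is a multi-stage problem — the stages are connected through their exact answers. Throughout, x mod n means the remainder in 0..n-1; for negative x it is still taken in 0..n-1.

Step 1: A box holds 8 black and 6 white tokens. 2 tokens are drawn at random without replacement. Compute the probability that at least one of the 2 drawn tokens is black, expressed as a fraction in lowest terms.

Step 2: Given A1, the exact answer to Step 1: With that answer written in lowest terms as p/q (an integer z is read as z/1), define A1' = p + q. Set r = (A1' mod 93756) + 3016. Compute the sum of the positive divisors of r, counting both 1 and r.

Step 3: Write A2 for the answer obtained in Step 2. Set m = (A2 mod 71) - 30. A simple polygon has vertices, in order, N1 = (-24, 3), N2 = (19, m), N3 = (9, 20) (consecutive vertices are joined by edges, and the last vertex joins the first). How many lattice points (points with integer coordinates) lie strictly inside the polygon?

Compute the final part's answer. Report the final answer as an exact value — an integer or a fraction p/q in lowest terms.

63

Step 1: total draws C(14,2) = 91; complement C(6,2) = 15; favorable 91 - 15 = 76; P = 76/91; answer 76/91
Step 2: A1 = 76/91; threaded value p + q = 167; r = 3183; 3183 = 3 * 1061; sigma = (1 + 3) * (1 + 1061) = 4 * 1062 = 4248; answer 4248
Step 3: A2 = 4248; m = 29; cross terms: (-24*29 - 19*3)=-753, (19*20 - 9*29)=119, (9*3 - -24*20)=507; twice the area = |-127| = 127; area = 127/2; boundary points = 1 + 1 + 1 = 3; strictly interior points = area - boundary/2 + 1 = 63; answer 63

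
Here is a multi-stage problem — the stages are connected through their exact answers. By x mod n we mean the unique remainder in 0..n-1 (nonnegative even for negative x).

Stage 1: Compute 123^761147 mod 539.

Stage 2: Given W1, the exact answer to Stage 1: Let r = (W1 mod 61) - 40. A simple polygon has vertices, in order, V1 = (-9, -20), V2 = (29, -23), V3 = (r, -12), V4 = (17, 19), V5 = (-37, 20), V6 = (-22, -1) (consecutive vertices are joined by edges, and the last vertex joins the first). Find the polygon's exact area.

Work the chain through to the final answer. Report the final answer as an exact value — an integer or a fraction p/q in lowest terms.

1255

Stage 1: squarings mod 539: 123^1=123, 123^2=37, 123^4=291, 123^8=58, 123^16=130, 123^32=191, 123^64=368, 123^128=135, 123^256=438, 123^512=499, 123^1024=522, 123^2048=289, 123^4096=515, 123^8192=37, 123^16384=291, 123^32768=58, 123^65536=130, 123^131072=191, 123^262144=368, 123^524288=135; 123^761147 = 123^1 * 123^2 * 123^8 * 123^16 * 123^32 * 123^256 * 123^1024 * 123^2048 * 123^4096 * 123^32768 * 123^65536 * 123^131072 * 123^524288 = 282 (mod 539); answer 282
Stage 2: W1 = 282; r = -2; cross terms: (-9*-23 - 29*-20)=787, (29*-12 - -2*-23)=-394, (-2*19 - 17*-12)=166, (17*20 - -37*19)=1043, (-37*-1 - -22*20)=477, (-22*-20 - -9*-1)=431; twice the area = |2510| = 2510; area = 1255; answer 1255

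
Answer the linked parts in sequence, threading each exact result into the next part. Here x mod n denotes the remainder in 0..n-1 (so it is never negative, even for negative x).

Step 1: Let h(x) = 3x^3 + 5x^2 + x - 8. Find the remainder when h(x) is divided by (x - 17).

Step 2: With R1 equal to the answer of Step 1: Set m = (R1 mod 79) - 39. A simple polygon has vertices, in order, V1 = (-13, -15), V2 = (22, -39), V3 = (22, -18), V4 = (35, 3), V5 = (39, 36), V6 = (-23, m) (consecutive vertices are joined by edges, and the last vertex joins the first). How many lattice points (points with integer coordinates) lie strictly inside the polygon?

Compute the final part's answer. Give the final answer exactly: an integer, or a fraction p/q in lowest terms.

Step 1: remainder = value at the root: 3*(17)^3 + 5*(17)^2 + 1*(17)^1 - 8 = (14739) + (1445) + (17) + (-8) = 16193; answer 16193
Step 2: R1 = 16193; m = 38; cross terms: (-13*-39 - 22*-15)=837, (22*-18 - 22*-39)=462, (22*3 - 35*-18)=696, (35*36 - 39*3)=1143, (39*38 - -23*36)=2310, (-23*-15 - -13*38)=839; twice the area = |6287| = 6287; area = 6287/2; boundary points = 1 + 21 + 1 + 1 + 2 + 1 = 27; strictly interior points = area - boundary/2 + 1 = 3131; answer 3131

3131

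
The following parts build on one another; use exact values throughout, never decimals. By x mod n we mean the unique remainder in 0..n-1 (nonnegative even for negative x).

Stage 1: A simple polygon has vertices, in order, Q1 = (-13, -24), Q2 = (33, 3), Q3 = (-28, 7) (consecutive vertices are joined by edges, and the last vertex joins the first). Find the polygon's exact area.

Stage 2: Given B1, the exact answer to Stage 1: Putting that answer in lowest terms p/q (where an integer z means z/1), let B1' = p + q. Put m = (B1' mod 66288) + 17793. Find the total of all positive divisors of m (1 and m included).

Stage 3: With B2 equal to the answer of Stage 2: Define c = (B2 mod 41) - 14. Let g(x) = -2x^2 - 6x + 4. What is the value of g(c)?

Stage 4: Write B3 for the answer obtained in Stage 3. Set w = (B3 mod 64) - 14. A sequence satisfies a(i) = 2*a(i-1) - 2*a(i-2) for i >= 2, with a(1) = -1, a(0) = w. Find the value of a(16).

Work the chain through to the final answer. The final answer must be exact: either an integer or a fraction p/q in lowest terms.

5632

Stage 1: cross terms: (-13*3 - 33*-24)=753, (33*7 - -28*3)=315, (-28*-24 - -13*7)=763; twice the area = |1831| = 1831; area = 1831/2; answer 1831/2
Stage 2: B1 = 1831/2; threaded value p + q = 1833; m = 19626; 19626 = 2 * 3 * 3271; sigma = (1 + 2) * (1 + 3) * (1 + 3271) = 3 * 4 * 3272 = 39264; answer 39264
Stage 3: B2 = 39264; c = 13; -2*(13)^2 - 6*(13)^1 + 4 = (-338) + (-78) + (4) = -412; answer -412
Stage 4: B3 = -412; w = 22; a(2) = 2*(-1) - 2*(22) = -46; iterating: a(2)=-46, a(3)=-90, a(4)=-88, a(5)=4, a(6)=184, a(7)=360, a(8)=352, a(9)=-16, a(10)=-736, a(11)=-1440, a(12)=-1408, a(13)=64, a(14)=2944, a(15)=5760, a(16)=5632; answer 5632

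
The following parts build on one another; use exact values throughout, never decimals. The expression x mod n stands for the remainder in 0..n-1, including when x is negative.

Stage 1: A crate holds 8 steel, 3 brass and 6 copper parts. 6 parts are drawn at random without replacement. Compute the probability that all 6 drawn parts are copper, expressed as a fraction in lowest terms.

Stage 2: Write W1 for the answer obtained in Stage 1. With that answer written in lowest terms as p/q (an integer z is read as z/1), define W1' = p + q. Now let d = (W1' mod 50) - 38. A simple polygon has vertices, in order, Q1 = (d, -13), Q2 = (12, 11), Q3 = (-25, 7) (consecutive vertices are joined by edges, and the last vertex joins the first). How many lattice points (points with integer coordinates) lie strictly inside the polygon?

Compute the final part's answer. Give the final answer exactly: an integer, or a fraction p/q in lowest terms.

397

Stage 1: total draws C(17,6) = 12376; favorable C(6,6) = 1; P = 1/12376; answer 1/12376
Stage 2: W1 = 1/12376; threaded value p + q = 12377; d = -11; cross terms: (-11*11 - 12*-13)=35, (12*7 - -25*11)=359, (-25*-13 - -11*7)=402; twice the area = |796| = 796; area = 398; boundary points = 1 + 1 + 2 = 4; strictly interior points = area - boundary/2 + 1 = 397; answer 397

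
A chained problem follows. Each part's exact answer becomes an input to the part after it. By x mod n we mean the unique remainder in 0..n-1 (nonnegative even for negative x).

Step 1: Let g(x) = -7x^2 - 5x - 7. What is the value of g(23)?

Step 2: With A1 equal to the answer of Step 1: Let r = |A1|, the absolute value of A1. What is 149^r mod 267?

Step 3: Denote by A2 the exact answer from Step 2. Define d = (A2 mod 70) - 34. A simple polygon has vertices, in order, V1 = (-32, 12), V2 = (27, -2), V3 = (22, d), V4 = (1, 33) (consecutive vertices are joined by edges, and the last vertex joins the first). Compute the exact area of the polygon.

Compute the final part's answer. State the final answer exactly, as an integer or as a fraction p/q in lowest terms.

Step 1: -7*(23)^2 - 5*(23)^1 - 7 = (-3703) + (-115) + (-7) = -3825; answer -3825
Step 2: A1 = -3825; r = 3825; squarings mod 267: 149^1=149, 149^2=40, 149^4=265, 149^8=4, 149^16=16, 149^32=256, 149^64=121, 149^128=223, 149^256=67, 149^512=217, 149^1024=97, 149^2048=64; 149^3825 = 149^1 * 149^16 * 149^32 * 149^64 * 149^128 * 149^512 * 149^1024 * 149^2048 = 119 (mod 267); answer 119
Step 3: A2 = 119; d = 15; cross terms: (-32*-2 - 27*12)=-260, (27*15 - 22*-2)=449, (22*33 - 1*15)=711, (1*12 - -32*33)=1068; twice the area = |1968| = 1968; area = 984; answer 984

984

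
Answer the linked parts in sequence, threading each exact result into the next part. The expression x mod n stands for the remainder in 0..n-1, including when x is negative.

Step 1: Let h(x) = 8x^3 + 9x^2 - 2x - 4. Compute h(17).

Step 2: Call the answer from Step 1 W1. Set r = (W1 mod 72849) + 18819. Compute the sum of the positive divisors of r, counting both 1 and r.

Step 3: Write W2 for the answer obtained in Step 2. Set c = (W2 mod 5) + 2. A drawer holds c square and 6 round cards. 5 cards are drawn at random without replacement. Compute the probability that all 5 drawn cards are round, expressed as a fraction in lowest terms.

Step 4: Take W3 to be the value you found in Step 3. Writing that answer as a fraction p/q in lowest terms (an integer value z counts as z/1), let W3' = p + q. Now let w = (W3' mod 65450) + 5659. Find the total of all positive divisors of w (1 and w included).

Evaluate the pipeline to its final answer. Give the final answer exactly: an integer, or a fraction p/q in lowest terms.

Step 1: 8*(17)^3 + 9*(17)^2 - 2*(17)^1 - 4 = (39304) + (2601) + (-34) + (-4) = 41867; answer 41867
Step 2: W1 = 41867; r = 60686; 60686 = 2 * 19 * 1597; sigma = (1 + 2) * (1 + 19) * (1 + 1597) = 3 * 20 * 1598 = 95880; answer 95880
Step 3: W2 = 95880; c = 2; total draws C(8,5) = 56; favorable C(6,5) = 6; P = 3/28; answer 3/28
Step 4: W3 = 3/28; threaded value p + q = 31; w = 5690; 5690 = 2 * 5 * 569; sigma = (1 + 2) * (1 + 5) * (1 + 569) = 3 * 6 * 570 = 10260; answer 10260

10260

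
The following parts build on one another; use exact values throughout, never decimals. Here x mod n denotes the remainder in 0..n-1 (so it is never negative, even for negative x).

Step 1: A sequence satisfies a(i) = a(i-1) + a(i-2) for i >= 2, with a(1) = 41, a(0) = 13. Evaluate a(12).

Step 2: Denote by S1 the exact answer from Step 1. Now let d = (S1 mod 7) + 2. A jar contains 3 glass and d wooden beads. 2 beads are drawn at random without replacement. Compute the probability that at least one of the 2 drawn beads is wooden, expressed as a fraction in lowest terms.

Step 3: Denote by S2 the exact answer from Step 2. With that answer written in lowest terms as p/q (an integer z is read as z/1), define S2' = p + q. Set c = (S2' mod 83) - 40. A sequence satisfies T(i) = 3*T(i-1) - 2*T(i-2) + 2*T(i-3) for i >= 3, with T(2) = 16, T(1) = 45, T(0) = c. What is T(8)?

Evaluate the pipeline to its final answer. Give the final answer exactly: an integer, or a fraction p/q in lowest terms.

Step 1: a(2) = 1*(41) + 1*(13) = 54; iterating: a(2)=54, a(3)=95, a(4)=149, a(5)=244, a(6)=393, a(7)=637, a(8)=1030, a(9)=1667, a(10)=2697, a(11)=4364, a(12)=7061; answer 7061
Step 2: S1 = 7061; d = 7; total draws C(10,2) = 45; complement C(3,2) = 3; favorable 45 - 3 = 42; P = 14/15; answer 14/15
Step 3: S2 = 14/15; threaded value p + q = 29; c = -11; T(3) = 3*(16) - 2*(45) + 2*(-11) = -64; iterating: T(3)=-64, T(4)=-134, T(5)=-242, T(6)=-586, T(7)=-1542, T(8)=-3938; answer -3938

-3938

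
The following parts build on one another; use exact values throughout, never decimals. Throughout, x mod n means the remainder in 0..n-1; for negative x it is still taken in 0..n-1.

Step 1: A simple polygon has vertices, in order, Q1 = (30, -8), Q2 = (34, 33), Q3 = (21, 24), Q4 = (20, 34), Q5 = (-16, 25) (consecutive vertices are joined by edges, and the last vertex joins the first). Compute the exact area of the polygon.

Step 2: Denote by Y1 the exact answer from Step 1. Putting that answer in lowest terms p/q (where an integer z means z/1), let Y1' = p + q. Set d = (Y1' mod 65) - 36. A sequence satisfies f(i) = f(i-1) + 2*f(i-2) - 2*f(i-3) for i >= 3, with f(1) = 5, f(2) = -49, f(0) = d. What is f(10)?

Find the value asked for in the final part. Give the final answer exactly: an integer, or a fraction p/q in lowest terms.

Step 1: cross terms: (30*33 - 34*-8)=1262, (34*24 - 21*33)=123, (21*34 - 20*24)=234, (20*25 - -16*34)=1044, (-16*-8 - 30*25)=-622; twice the area = |2041| = 2041; area = 2041/2; answer 2041/2
Step 2: Y1 = 2041/2; threaded value p + q = 2043; d = -8; f(3) = 1*(-49) + 2*(5) - 2*(-8) = -23; iterating: f(3)=-23, f(4)=-131, f(5)=-79, f(6)=-295, f(7)=-191, f(8)=-623, f(9)=-415, f(10)=-1279; answer -1279

-1279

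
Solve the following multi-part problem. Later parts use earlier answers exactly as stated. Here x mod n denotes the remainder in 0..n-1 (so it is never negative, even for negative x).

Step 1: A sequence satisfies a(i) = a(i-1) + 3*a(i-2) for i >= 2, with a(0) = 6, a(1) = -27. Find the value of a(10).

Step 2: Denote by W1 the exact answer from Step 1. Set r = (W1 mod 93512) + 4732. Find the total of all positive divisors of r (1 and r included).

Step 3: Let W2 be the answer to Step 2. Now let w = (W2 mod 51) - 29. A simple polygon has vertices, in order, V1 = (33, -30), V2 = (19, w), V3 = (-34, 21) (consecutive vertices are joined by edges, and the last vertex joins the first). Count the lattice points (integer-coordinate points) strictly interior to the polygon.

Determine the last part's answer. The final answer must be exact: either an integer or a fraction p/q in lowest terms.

1281

Step 1: a(2) = 1*(-27) + 3*(6) = -9; iterating: a(2)=-9, a(3)=-90, a(4)=-117, a(5)=-387, a(6)=-738, a(7)=-1899, a(8)=-4113, a(9)=-9810, a(10)=-22149; answer -22149
Step 2: W1 = -22149; r = 76095; 76095 = 3^2 * 5 * 19 * 89; sigma = (1 + 3 + 9) * (1 + 5) * (1 + 19) * (1 + 89) = 13 * 6 * 20 * 90 = 140400; answer 140400
Step 3: W2 = 140400; w = 19; cross terms: (33*19 - 19*-30)=1197, (19*21 - -34*19)=1045, (-34*-30 - 33*21)=327; twice the area = |2569| = 2569; area = 2569/2; boundary points = 7 + 1 + 1 = 9; strictly interior points = area - boundary/2 + 1 = 1281; answer 1281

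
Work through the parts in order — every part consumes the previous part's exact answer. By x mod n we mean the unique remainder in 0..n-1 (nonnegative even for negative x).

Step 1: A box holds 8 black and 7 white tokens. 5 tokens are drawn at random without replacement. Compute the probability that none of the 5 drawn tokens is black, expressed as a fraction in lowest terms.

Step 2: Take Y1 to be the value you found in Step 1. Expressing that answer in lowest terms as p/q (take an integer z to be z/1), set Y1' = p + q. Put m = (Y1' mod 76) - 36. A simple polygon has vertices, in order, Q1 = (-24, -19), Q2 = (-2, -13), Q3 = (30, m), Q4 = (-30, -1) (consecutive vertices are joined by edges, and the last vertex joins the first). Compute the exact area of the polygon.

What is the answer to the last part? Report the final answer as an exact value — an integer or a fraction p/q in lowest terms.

1038

Step 1: total draws C(15,5) = 3003; favorable C(7,5) = 21; P = 1/143; answer 1/143
Step 2: Y1 = 1/143; threaded value p + q = 144; m = 32; cross terms: (-24*-13 - -2*-19)=274, (-2*32 - 30*-13)=326, (30*-1 - -30*32)=930, (-30*-19 - -24*-1)=546; twice the area = |2076| = 2076; area = 1038; answer 1038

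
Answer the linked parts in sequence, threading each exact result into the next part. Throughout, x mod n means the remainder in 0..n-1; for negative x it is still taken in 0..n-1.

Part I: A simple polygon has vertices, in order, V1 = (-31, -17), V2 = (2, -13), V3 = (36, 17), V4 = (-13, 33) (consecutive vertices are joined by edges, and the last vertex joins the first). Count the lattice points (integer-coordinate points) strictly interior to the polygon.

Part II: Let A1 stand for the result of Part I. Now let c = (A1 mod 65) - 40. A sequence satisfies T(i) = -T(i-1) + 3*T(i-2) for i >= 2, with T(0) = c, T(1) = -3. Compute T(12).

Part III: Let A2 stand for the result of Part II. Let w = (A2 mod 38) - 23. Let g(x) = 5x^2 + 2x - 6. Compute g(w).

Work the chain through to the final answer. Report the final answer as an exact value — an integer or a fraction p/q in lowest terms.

Part I: cross terms: (-31*-13 - 2*-17)=437, (2*17 - 36*-13)=502, (36*33 - -13*17)=1409, (-13*-17 - -31*33)=1244; twice the area = |3592| = 3592; area = 1796; boundary points = 1 + 2 + 1 + 2 = 6; strictly interior points = area - boundary/2 + 1 = 1794; answer 1794
Part II: A1 = 1794; c = -1; T(2) = -1*(-3) + 3*(-1) = 0; iterating: T(2)=0, T(3)=-9, T(4)=9, T(5)=-36, T(6)=63, T(7)=-171, T(8)=360, T(9)=-873, T(10)=1953, T(11)=-4572, T(12)=10431; answer 10431
Part III: A2 = 10431; w = -4; 5*(-4)^2 + 2*(-4)^1 - 6 = (80) + (-8) + (-6) = 66; answer 66

66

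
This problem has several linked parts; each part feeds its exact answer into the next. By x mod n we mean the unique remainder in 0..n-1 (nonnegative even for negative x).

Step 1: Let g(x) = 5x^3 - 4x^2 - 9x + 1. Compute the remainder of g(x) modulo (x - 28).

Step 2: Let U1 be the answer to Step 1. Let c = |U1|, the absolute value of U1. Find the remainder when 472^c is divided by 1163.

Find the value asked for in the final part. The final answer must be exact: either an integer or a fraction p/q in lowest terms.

Step 1: remainder = value at the root: 5*(28)^3 - 4*(28)^2 - 9*(28)^1 + 1 = (109760) + (-3136) + (-252) + (1) = 106373; answer 106373
Step 2: U1 = 106373; c = 106373; squarings mod 1163: 472^1=472, 472^2=651, 472^4=469, 472^8=154, 472^16=456, 472^32=922, 472^64=1094, 472^128=109, 472^256=251, 472^512=199, 472^1024=59, 472^2048=1155, 472^4096=64, 472^8192=607, 472^16384=941, 472^32768=438, 472^65536=1112; 472^106373 = 472^1 * 472^4 * 472^128 * 472^256 * 472^512 * 472^1024 * 472^2048 * 472^4096 * 472^32768 * 472^65536 = 351 (mod 1163); answer 351

351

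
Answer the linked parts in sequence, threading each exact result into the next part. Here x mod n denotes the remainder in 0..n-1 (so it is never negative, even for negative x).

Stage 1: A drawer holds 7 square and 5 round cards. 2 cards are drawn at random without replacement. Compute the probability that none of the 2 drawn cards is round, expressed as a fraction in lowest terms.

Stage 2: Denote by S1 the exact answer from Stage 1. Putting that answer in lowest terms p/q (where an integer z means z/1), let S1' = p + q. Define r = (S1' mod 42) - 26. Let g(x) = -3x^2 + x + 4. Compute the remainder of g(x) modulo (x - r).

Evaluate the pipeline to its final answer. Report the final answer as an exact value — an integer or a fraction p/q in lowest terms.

Stage 1: total draws C(12,2) = 66; favorable C(7,2) = 21; P = 7/22; answer 7/22
Stage 2: S1 = 7/22; threaded value p + q = 29; r = 3; remainder = value at the root: -3*(3)^2 + 1*(3)^1 + 4 = (-27) + (3) + (4) = -20; answer -20

-20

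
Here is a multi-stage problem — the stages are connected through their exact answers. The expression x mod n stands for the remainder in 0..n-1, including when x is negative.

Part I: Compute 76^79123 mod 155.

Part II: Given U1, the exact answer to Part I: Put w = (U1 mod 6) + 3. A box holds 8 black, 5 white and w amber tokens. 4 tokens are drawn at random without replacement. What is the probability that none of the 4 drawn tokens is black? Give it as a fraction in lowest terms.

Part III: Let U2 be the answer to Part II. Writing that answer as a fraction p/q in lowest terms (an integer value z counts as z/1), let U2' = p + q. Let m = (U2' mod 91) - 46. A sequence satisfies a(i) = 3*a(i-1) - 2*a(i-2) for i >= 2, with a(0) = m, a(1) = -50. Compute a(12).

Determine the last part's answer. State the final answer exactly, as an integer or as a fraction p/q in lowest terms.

Part I: squarings mod 155: 76^1=76, 76^2=41, 76^4=131, 76^8=111, 76^16=76, 76^32=41, 76^64=131, 76^128=111, 76^256=76, 76^512=41, 76^1024=131, 76^2048=111, 76^4096=76, 76^8192=41, 76^16384=131, 76^32768=111, 76^65536=76; 76^79123 = 76^1 * 76^2 * 76^16 * 76^256 * 76^1024 * 76^4096 * 76^8192 * 76^65536 = 121 (mod 155); answer 121
Part II: U1 = 121; w = 4; total draws C(17,4) = 2380; favorable C(9,4) = 126; P = 9/170; answer 9/170
Part III: U2 = 9/170; threaded value p + q = 179; m = 42; a(2) = 3*(-50) - 2*(42) = -234; iterating: a(2)=-234, a(3)=-602, a(4)=-1338, a(5)=-2810, a(6)=-5754, a(7)=-11642, a(8)=-23418, a(9)=-46970, a(10)=-94074, a(11)=-188282, a(12)=-376698; answer -376698

-376698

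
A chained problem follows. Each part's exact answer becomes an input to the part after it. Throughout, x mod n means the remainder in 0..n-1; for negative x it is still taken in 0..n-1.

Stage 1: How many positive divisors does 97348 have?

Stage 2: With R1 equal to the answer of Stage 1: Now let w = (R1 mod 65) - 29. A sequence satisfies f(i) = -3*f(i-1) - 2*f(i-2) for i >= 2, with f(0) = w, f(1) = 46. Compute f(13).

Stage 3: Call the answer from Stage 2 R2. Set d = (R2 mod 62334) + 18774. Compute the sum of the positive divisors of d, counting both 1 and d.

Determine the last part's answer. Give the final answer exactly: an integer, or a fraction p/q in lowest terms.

41496

Stage 1: 97348 = 2^2 * 24337; number of divisors = (2+1) * (1+1) = 6; answer 6
Stage 2: R1 = 6; w = -23; f(2) = -3*(46) - 2*(-23) = -92; iterating: f(2)=-92, f(3)=184, f(4)=-368, f(5)=736, f(6)=-1472, f(7)=2944, f(8)=-5888, f(9)=11776, f(10)=-23552, f(11)=47104, f(12)=-94208, f(13)=188416; answer 188416
Stage 3: R2 = 188416; d = 20188; 20188 = 2^2 * 7^2 * 103; sigma = (1 + 2 + 4) * (1 + 7 + 49) * (1 + 103) = 7 * 57 * 104 = 41496; answer 41496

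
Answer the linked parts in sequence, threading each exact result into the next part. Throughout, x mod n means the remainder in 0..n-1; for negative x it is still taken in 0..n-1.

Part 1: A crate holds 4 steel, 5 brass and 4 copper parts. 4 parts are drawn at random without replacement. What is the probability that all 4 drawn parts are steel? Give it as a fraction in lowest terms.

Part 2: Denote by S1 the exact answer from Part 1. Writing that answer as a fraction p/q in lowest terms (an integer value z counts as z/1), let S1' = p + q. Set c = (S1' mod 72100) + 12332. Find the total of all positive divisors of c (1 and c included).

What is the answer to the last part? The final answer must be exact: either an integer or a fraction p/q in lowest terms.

Part 1: total draws C(13,4) = 715; favorable C(4,4) = 1; P = 1/715; answer 1/715
Part 2: S1 = 1/715; threaded value p + q = 716; c = 13048; 13048 = 2^3 * 7 * 233; sigma = (1 + 2 + 4 + 8) * (1 + 7) * (1 + 233) = 15 * 8 * 234 = 28080; answer 28080

28080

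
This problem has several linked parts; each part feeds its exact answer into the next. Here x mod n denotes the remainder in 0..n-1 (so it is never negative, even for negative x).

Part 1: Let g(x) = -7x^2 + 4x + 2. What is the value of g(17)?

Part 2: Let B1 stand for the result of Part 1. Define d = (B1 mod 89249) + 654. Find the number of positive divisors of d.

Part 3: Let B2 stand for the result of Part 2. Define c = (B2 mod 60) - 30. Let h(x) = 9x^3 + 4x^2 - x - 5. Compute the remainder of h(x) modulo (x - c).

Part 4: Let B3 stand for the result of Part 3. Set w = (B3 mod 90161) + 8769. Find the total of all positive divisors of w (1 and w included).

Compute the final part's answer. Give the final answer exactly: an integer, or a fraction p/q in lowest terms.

69504

Part 1: -7*(17)^2 + 4*(17)^1 + 2 = (-2023) + (68) + (2) = -1953; answer -1953
Part 2: B1 = -1953; d = 87950; 87950 = 2 * 5^2 * 1759; number of divisors = (1+1) * (2+1) * (1+1) = 12; answer 12
Part 3: B2 = 12; c = -18; remainder = value at the root: 9*(-18)^3 + 4*(-18)^2 - 1*(-18)^1 - 5 = (-52488) + (1296) + (18) + (-5) = -51179; answer -51179
Part 4: B3 = -51179; w = 47751; 47751 = 3 * 11 * 1447; sigma = (1 + 3) * (1 + 11) * (1 + 1447) = 4 * 12 * 1448 = 69504; answer 69504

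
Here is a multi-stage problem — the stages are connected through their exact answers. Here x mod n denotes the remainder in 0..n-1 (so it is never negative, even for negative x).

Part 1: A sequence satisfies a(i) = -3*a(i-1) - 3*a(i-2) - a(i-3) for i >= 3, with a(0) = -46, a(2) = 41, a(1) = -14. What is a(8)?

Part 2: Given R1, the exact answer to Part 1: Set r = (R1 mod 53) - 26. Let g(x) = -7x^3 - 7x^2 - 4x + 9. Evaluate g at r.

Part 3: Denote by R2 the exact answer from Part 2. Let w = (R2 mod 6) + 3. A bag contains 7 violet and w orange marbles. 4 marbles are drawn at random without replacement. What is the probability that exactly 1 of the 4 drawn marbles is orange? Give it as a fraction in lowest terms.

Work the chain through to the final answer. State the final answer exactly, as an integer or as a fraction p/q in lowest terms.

14/33

Part 1: a(3) = -3*(41) - 3*(-14) - 1*(-46) = -35; iterating: a(3)=-35, a(4)=-4, a(5)=76, a(6)=-181, a(7)=319, a(8)=-490; answer -490
Part 2: R1 = -490; r = 14; -7*(14)^3 - 7*(14)^2 - 4*(14)^1 + 9 = (-19208) + (-1372) + (-56) + (9) = -20627; answer -20627
Part 3: R2 = -20627; w = 4; total draws C(11,4) = 330; favorable C(4,1)*C(7,3) = 140; P = 14/33; answer 14/33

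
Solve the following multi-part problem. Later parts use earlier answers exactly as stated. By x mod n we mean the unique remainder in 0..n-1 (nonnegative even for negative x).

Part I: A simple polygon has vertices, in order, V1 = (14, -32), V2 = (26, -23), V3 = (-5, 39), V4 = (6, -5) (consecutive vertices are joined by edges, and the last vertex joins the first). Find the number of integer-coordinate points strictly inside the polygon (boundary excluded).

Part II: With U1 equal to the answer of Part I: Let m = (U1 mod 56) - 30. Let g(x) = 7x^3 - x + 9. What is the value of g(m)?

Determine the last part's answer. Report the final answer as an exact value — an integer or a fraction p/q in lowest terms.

-34365

Part I: cross terms: (14*-23 - 26*-32)=510, (26*39 - -5*-23)=899, (-5*-5 - 6*39)=-209, (6*-32 - 14*-5)=-122; twice the area = |1078| = 1078; area = 539; boundary points = 3 + 31 + 11 + 1 = 46; strictly interior points = area - boundary/2 + 1 = 517; answer 517
Part II: U1 = 517; m = -17; 7*(-17)^3 - 1*(-17)^1 + 9 = (-34391) + (17) + (9) = -34365; answer -34365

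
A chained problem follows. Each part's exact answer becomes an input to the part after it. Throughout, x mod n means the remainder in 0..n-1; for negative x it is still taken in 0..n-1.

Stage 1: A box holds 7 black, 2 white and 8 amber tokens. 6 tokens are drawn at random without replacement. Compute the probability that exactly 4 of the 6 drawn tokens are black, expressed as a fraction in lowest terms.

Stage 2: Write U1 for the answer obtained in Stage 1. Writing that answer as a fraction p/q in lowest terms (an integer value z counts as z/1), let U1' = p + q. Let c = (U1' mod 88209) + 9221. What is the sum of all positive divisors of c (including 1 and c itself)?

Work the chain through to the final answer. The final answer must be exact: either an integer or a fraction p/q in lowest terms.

Stage 1: total draws C(17,6) = 12376; favorable C(7,4)*C(10,2) = 1575; P = 225/1768; answer 225/1768
Stage 2: U1 = 225/1768; threaded value p + q = 1993; c = 11214; 11214 = 2 * 3^2 * 7 * 89; sigma = (1 + 2) * (1 + 3 + 9) * (1 + 7) * (1 + 89) = 3 * 13 * 8 * 90 = 28080; answer 28080

28080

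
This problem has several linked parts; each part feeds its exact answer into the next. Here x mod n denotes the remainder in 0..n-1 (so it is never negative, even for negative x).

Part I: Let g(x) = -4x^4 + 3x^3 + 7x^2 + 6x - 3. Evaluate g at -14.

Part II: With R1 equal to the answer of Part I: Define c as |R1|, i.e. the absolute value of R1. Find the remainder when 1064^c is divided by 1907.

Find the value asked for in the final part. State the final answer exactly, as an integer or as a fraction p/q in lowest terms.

344

Part I: -4*(-14)^4 + 3*(-14)^3 + 7*(-14)^2 + 6*(-14)^1 - 3 = (-153664) + (-8232) + (1372) + (-84) + (-3) = -160611; answer -160611
Part II: R1 = -160611; c = 160611; squarings mod 1907: 1064^1=1064, 1064^2=1245, 1064^4=1541, 1064^8=466, 1064^16=1665, 1064^32=1354, 1064^64=689, 1064^128=1785, 1064^256=1535, 1064^512=1080, 1064^1024=1223, 1064^2048=641, 1064^4096=876, 1064^8192=762, 1064^16384=916, 1064^32768=1883, 1064^65536=576, 1064^131072=1865; 1064^160611 = 1064^1 * 1064^2 * 1064^32 * 1064^64 * 1064^256 * 1064^512 * 1064^4096 * 1064^8192 * 1064^16384 * 1064^131072 = 344 (mod 1907); answer 344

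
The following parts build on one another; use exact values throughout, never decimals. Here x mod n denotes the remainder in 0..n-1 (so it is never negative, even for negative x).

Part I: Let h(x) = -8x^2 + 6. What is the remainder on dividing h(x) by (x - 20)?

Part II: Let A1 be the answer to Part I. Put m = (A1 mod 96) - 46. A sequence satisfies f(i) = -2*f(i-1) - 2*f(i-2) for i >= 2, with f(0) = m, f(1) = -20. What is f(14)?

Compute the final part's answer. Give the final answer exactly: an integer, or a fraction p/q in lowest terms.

512

Part I: remainder = value at the root: -8*(20)^2 + 6 = (-3200) + (6) = -3194; answer -3194
Part II: A1 = -3194; m = 24; f(2) = -2*(-20) - 2*(24) = -8; iterating: f(2)=-8, f(3)=56, f(4)=-96, f(5)=80, f(6)=32, f(7)=-224, f(8)=384, f(9)=-320, f(10)=-128, f(11)=896, f(12)=-1536, f(13)=1280, f(14)=512; answer 512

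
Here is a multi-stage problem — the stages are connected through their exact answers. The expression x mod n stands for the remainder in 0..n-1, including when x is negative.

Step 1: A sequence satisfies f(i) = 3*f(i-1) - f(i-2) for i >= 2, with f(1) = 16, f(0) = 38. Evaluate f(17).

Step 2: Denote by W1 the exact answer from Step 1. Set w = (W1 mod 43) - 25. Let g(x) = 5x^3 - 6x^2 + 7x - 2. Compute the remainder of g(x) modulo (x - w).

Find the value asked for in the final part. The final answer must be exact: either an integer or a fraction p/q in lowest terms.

Step 1: f(2) = 3*(16) - 1*(38) = 10; iterating: f(2)=10, f(3)=14, f(4)=32, f(5)=82, f(6)=214, f(7)=560, f(8)=1466, f(9)=3838, f(10)=10048, f(11)=26306, f(12)=68870, f(13)=180304, f(14)=472042, f(15)=1235822, f(16)=3235424, f(17)=8470450; answer 8470450
Step 2: W1 = 8470450; w = -16; remainder = value at the root: 5*(-16)^3 - 6*(-16)^2 + 7*(-16)^1 - 2 = (-20480) + (-1536) + (-112) + (-2) = -22130; answer -22130

-22130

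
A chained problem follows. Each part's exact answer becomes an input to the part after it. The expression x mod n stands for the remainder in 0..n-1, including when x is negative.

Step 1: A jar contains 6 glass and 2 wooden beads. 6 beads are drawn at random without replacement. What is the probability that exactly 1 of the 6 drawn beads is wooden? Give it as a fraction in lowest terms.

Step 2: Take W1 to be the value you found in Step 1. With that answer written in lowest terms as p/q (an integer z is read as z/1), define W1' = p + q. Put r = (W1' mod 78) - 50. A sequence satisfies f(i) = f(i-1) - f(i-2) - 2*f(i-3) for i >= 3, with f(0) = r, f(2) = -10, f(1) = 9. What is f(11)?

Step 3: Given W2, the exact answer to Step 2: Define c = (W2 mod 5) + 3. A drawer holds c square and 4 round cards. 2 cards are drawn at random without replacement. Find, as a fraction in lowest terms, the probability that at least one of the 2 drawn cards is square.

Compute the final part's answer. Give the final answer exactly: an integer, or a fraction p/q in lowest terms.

Step 1: total draws C(8,6) = 28; favorable C(2,1)*C(6,5) = 12; P = 3/7; answer 3/7
Step 2: W1 = 3/7; threaded value p + q = 10; r = -40; f(3) = 1*(-10) - 1*(9) - 2*(-40) = 61; iterating: f(3)=61, f(4)=53, f(5)=12, f(6)=-163, f(7)=-281, f(8)=-142, f(9)=465, f(10)=1169, f(11)=988; answer 988
Step 3: W2 = 988; c = 6; total draws C(10,2) = 45; complement C(4,2) = 6; favorable 45 - 6 = 39; P = 13/15; answer 13/15

13/15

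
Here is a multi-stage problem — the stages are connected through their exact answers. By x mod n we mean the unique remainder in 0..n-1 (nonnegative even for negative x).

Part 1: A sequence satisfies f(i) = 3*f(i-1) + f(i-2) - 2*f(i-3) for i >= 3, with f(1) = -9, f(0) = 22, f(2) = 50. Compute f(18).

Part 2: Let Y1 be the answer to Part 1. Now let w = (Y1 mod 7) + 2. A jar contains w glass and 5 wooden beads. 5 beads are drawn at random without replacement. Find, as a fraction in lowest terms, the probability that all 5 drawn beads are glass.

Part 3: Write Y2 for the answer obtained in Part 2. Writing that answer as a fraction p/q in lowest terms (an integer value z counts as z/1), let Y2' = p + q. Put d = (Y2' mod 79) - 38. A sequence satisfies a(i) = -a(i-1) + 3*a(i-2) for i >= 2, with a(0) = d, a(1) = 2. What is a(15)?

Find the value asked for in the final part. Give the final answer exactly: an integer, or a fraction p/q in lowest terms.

Part 1: f(3) = 3*(50) + 1*(-9) - 2*(22) = 97; iterating: f(3)=97, f(4)=359, f(5)=1074, f(6)=3387, f(7)=10517, f(8)=32790, f(9)=102113, f(10)=318095, f(11)=990818, f(12)=3086323, f(13)=9613597, f(14)=29945478, f(15)=93277385, f(16)=290550439, f(17)=905037746, f(18)=2819108907; answer 2819108907
Part 2: Y1 = 2819108907; w = 8; total draws C(13,5) = 1287; favorable C(8,5) = 56; P = 56/1287; answer 56/1287
Part 3: Y2 = 56/1287; threaded value p + q = 1343; d = -38; a(2) = -1*(2) + 3*(-38) = -116; iterating: a(2)=-116, a(3)=122, a(4)=-470, a(5)=836, a(6)=-2246, a(7)=4754, a(8)=-11492, a(9)=25754, a(10)=-60230, a(11)=137492, a(12)=-318182, a(13)=730658, a(14)=-1685204, a(15)=3877178; answer 3877178

3877178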